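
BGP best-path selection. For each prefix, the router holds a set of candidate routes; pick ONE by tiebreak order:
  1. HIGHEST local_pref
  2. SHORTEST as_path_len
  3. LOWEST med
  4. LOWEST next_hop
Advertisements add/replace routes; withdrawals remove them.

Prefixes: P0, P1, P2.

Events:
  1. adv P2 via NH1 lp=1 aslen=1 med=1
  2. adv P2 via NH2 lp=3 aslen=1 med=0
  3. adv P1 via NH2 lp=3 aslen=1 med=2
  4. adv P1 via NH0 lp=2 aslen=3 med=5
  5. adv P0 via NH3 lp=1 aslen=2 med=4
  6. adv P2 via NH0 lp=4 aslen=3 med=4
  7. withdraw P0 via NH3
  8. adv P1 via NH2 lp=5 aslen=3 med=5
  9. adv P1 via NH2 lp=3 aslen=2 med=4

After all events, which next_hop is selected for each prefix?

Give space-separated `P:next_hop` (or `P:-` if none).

Op 1: best P0=- P1=- P2=NH1
Op 2: best P0=- P1=- P2=NH2
Op 3: best P0=- P1=NH2 P2=NH2
Op 4: best P0=- P1=NH2 P2=NH2
Op 5: best P0=NH3 P1=NH2 P2=NH2
Op 6: best P0=NH3 P1=NH2 P2=NH0
Op 7: best P0=- P1=NH2 P2=NH0
Op 8: best P0=- P1=NH2 P2=NH0
Op 9: best P0=- P1=NH2 P2=NH0

Answer: P0:- P1:NH2 P2:NH0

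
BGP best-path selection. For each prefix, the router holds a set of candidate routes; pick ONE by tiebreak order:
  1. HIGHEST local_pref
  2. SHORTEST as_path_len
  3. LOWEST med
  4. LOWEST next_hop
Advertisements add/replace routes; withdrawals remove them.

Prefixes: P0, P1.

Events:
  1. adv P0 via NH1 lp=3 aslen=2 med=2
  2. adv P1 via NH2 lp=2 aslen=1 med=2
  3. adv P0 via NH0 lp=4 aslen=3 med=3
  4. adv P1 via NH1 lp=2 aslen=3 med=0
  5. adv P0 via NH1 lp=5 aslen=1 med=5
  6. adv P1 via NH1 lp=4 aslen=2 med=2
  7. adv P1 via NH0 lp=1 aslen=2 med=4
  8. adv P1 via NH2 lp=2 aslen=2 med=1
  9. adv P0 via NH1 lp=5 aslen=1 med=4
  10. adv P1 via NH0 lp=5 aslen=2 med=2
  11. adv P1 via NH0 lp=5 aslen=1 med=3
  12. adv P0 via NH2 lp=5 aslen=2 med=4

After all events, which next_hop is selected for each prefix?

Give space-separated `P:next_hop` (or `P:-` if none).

Op 1: best P0=NH1 P1=-
Op 2: best P0=NH1 P1=NH2
Op 3: best P0=NH0 P1=NH2
Op 4: best P0=NH0 P1=NH2
Op 5: best P0=NH1 P1=NH2
Op 6: best P0=NH1 P1=NH1
Op 7: best P0=NH1 P1=NH1
Op 8: best P0=NH1 P1=NH1
Op 9: best P0=NH1 P1=NH1
Op 10: best P0=NH1 P1=NH0
Op 11: best P0=NH1 P1=NH0
Op 12: best P0=NH1 P1=NH0

Answer: P0:NH1 P1:NH0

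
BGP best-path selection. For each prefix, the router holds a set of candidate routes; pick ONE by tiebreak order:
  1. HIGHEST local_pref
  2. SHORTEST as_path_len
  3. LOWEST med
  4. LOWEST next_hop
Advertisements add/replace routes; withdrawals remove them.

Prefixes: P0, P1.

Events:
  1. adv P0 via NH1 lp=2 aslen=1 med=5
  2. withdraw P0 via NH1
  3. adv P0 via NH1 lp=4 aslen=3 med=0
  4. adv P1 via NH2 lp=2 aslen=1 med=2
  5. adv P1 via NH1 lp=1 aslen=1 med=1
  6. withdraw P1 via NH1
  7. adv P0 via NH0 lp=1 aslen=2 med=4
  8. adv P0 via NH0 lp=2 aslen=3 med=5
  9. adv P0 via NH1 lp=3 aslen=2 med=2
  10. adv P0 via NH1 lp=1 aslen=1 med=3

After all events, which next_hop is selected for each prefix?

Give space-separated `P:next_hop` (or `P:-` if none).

Op 1: best P0=NH1 P1=-
Op 2: best P0=- P1=-
Op 3: best P0=NH1 P1=-
Op 4: best P0=NH1 P1=NH2
Op 5: best P0=NH1 P1=NH2
Op 6: best P0=NH1 P1=NH2
Op 7: best P0=NH1 P1=NH2
Op 8: best P0=NH1 P1=NH2
Op 9: best P0=NH1 P1=NH2
Op 10: best P0=NH0 P1=NH2

Answer: P0:NH0 P1:NH2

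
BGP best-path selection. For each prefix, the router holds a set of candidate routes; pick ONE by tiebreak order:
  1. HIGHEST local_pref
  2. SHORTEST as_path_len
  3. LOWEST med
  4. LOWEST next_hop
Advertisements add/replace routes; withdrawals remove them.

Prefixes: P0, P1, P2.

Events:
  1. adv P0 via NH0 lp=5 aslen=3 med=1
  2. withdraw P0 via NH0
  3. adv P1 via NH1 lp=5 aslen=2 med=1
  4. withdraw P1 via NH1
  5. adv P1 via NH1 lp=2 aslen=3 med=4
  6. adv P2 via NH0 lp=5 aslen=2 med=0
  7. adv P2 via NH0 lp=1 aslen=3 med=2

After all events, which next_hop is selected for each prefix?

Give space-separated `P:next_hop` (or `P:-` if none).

Op 1: best P0=NH0 P1=- P2=-
Op 2: best P0=- P1=- P2=-
Op 3: best P0=- P1=NH1 P2=-
Op 4: best P0=- P1=- P2=-
Op 5: best P0=- P1=NH1 P2=-
Op 6: best P0=- P1=NH1 P2=NH0
Op 7: best P0=- P1=NH1 P2=NH0

Answer: P0:- P1:NH1 P2:NH0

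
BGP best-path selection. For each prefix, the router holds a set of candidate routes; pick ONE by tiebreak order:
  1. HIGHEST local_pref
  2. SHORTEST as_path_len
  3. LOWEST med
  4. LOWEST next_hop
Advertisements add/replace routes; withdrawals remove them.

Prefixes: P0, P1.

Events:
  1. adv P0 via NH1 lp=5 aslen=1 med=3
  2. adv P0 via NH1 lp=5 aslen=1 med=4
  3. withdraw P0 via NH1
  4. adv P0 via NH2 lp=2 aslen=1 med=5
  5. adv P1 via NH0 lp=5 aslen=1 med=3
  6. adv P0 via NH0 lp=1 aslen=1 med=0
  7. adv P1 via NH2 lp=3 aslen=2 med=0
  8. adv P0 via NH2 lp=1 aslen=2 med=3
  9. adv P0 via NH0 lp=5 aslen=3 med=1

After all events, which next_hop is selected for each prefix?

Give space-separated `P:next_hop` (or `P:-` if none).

Op 1: best P0=NH1 P1=-
Op 2: best P0=NH1 P1=-
Op 3: best P0=- P1=-
Op 4: best P0=NH2 P1=-
Op 5: best P0=NH2 P1=NH0
Op 6: best P0=NH2 P1=NH0
Op 7: best P0=NH2 P1=NH0
Op 8: best P0=NH0 P1=NH0
Op 9: best P0=NH0 P1=NH0

Answer: P0:NH0 P1:NH0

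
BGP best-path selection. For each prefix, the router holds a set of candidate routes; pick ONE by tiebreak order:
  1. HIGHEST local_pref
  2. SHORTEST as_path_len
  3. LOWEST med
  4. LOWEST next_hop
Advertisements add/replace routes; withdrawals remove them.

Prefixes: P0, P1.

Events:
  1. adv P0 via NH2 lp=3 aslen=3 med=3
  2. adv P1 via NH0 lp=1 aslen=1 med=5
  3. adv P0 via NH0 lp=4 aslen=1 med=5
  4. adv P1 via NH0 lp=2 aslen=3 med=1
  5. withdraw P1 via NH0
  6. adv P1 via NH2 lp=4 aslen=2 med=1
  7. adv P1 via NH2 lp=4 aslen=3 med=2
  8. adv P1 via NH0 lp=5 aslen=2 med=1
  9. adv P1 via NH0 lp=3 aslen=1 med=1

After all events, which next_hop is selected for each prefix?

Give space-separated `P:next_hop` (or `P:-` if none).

Answer: P0:NH0 P1:NH2

Derivation:
Op 1: best P0=NH2 P1=-
Op 2: best P0=NH2 P1=NH0
Op 3: best P0=NH0 P1=NH0
Op 4: best P0=NH0 P1=NH0
Op 5: best P0=NH0 P1=-
Op 6: best P0=NH0 P1=NH2
Op 7: best P0=NH0 P1=NH2
Op 8: best P0=NH0 P1=NH0
Op 9: best P0=NH0 P1=NH2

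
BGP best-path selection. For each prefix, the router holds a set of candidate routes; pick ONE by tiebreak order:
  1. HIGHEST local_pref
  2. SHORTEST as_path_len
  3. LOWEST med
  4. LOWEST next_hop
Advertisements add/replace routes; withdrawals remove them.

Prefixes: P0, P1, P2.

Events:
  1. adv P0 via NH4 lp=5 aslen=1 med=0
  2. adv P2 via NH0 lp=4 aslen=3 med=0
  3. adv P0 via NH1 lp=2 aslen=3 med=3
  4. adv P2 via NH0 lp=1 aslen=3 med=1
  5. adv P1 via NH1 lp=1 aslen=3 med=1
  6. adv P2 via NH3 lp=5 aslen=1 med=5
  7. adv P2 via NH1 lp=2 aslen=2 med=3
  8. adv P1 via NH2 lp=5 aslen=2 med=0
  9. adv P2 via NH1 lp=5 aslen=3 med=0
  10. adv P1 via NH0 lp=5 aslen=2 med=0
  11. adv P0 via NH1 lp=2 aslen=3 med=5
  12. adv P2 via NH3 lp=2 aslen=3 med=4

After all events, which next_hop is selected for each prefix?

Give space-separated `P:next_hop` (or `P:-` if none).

Answer: P0:NH4 P1:NH0 P2:NH1

Derivation:
Op 1: best P0=NH4 P1=- P2=-
Op 2: best P0=NH4 P1=- P2=NH0
Op 3: best P0=NH4 P1=- P2=NH0
Op 4: best P0=NH4 P1=- P2=NH0
Op 5: best P0=NH4 P1=NH1 P2=NH0
Op 6: best P0=NH4 P1=NH1 P2=NH3
Op 7: best P0=NH4 P1=NH1 P2=NH3
Op 8: best P0=NH4 P1=NH2 P2=NH3
Op 9: best P0=NH4 P1=NH2 P2=NH3
Op 10: best P0=NH4 P1=NH0 P2=NH3
Op 11: best P0=NH4 P1=NH0 P2=NH3
Op 12: best P0=NH4 P1=NH0 P2=NH1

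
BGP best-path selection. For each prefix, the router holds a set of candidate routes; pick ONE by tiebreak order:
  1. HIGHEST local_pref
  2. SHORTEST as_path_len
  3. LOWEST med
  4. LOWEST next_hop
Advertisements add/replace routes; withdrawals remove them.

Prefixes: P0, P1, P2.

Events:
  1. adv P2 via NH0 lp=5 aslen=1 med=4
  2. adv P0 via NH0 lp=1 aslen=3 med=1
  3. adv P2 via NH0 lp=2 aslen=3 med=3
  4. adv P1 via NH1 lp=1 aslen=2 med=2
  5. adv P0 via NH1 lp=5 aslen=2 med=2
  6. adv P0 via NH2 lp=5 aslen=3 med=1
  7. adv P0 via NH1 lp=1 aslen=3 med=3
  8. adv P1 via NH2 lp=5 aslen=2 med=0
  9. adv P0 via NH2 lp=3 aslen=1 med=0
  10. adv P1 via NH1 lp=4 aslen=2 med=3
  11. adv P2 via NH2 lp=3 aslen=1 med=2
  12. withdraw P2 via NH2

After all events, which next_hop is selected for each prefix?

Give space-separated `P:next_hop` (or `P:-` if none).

Op 1: best P0=- P1=- P2=NH0
Op 2: best P0=NH0 P1=- P2=NH0
Op 3: best P0=NH0 P1=- P2=NH0
Op 4: best P0=NH0 P1=NH1 P2=NH0
Op 5: best P0=NH1 P1=NH1 P2=NH0
Op 6: best P0=NH1 P1=NH1 P2=NH0
Op 7: best P0=NH2 P1=NH1 P2=NH0
Op 8: best P0=NH2 P1=NH2 P2=NH0
Op 9: best P0=NH2 P1=NH2 P2=NH0
Op 10: best P0=NH2 P1=NH2 P2=NH0
Op 11: best P0=NH2 P1=NH2 P2=NH2
Op 12: best P0=NH2 P1=NH2 P2=NH0

Answer: P0:NH2 P1:NH2 P2:NH0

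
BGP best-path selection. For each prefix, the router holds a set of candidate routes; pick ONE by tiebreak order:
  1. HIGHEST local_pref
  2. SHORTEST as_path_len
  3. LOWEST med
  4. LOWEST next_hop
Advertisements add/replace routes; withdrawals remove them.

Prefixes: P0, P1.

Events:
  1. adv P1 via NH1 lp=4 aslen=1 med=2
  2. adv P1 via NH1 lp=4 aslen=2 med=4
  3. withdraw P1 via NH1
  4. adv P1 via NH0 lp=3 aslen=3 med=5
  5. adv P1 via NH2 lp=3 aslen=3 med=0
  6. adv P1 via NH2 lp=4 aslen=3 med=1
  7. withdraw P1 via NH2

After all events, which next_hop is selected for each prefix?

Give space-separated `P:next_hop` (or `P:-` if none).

Op 1: best P0=- P1=NH1
Op 2: best P0=- P1=NH1
Op 3: best P0=- P1=-
Op 4: best P0=- P1=NH0
Op 5: best P0=- P1=NH2
Op 6: best P0=- P1=NH2
Op 7: best P0=- P1=NH0

Answer: P0:- P1:NH0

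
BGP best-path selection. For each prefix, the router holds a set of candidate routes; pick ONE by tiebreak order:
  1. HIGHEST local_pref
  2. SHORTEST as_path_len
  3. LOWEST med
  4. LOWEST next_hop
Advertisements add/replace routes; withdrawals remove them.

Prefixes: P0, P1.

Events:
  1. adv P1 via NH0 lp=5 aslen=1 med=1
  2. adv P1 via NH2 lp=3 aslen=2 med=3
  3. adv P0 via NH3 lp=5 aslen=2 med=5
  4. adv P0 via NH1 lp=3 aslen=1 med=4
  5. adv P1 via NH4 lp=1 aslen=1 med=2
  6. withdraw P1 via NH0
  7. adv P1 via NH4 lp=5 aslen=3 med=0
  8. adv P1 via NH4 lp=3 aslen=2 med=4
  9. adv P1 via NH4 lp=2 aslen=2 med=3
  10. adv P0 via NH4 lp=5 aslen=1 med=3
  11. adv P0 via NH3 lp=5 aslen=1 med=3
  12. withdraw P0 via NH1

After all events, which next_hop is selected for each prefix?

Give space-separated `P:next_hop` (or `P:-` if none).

Answer: P0:NH3 P1:NH2

Derivation:
Op 1: best P0=- P1=NH0
Op 2: best P0=- P1=NH0
Op 3: best P0=NH3 P1=NH0
Op 4: best P0=NH3 P1=NH0
Op 5: best P0=NH3 P1=NH0
Op 6: best P0=NH3 P1=NH2
Op 7: best P0=NH3 P1=NH4
Op 8: best P0=NH3 P1=NH2
Op 9: best P0=NH3 P1=NH2
Op 10: best P0=NH4 P1=NH2
Op 11: best P0=NH3 P1=NH2
Op 12: best P0=NH3 P1=NH2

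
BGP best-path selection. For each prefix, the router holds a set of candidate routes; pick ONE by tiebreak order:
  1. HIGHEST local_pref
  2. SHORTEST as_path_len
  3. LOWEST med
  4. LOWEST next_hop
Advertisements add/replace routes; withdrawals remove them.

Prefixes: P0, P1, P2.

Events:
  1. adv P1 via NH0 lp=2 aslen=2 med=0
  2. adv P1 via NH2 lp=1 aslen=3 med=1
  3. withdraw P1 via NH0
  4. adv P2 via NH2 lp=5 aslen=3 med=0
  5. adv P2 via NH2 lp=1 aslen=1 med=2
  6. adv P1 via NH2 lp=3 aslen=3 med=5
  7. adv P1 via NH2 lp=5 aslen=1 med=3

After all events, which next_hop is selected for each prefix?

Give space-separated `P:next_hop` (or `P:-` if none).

Answer: P0:- P1:NH2 P2:NH2

Derivation:
Op 1: best P0=- P1=NH0 P2=-
Op 2: best P0=- P1=NH0 P2=-
Op 3: best P0=- P1=NH2 P2=-
Op 4: best P0=- P1=NH2 P2=NH2
Op 5: best P0=- P1=NH2 P2=NH2
Op 6: best P0=- P1=NH2 P2=NH2
Op 7: best P0=- P1=NH2 P2=NH2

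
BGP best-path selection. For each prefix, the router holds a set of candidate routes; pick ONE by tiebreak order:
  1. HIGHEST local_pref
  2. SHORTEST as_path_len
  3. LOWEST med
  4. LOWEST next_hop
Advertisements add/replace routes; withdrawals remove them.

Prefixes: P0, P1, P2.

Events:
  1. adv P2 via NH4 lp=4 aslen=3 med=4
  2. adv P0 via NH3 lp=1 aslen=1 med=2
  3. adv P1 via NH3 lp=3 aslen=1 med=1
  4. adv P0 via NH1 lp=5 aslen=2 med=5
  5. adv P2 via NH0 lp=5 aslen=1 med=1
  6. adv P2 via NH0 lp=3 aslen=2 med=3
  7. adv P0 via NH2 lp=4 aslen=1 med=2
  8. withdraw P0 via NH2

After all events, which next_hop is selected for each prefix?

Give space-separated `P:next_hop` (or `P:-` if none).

Answer: P0:NH1 P1:NH3 P2:NH4

Derivation:
Op 1: best P0=- P1=- P2=NH4
Op 2: best P0=NH3 P1=- P2=NH4
Op 3: best P0=NH3 P1=NH3 P2=NH4
Op 4: best P0=NH1 P1=NH3 P2=NH4
Op 5: best P0=NH1 P1=NH3 P2=NH0
Op 6: best P0=NH1 P1=NH3 P2=NH4
Op 7: best P0=NH1 P1=NH3 P2=NH4
Op 8: best P0=NH1 P1=NH3 P2=NH4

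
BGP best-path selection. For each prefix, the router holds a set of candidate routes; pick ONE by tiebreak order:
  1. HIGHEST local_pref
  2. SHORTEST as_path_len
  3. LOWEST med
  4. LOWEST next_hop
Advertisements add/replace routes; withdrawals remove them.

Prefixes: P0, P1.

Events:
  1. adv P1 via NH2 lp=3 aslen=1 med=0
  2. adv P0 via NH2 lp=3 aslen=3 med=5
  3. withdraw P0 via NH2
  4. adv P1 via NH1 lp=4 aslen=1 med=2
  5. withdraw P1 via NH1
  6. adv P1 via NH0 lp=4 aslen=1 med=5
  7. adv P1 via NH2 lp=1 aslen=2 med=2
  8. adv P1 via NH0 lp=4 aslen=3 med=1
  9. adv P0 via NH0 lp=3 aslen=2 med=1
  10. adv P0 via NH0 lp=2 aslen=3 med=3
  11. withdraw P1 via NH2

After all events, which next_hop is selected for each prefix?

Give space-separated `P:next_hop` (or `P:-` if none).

Answer: P0:NH0 P1:NH0

Derivation:
Op 1: best P0=- P1=NH2
Op 2: best P0=NH2 P1=NH2
Op 3: best P0=- P1=NH2
Op 4: best P0=- P1=NH1
Op 5: best P0=- P1=NH2
Op 6: best P0=- P1=NH0
Op 7: best P0=- P1=NH0
Op 8: best P0=- P1=NH0
Op 9: best P0=NH0 P1=NH0
Op 10: best P0=NH0 P1=NH0
Op 11: best P0=NH0 P1=NH0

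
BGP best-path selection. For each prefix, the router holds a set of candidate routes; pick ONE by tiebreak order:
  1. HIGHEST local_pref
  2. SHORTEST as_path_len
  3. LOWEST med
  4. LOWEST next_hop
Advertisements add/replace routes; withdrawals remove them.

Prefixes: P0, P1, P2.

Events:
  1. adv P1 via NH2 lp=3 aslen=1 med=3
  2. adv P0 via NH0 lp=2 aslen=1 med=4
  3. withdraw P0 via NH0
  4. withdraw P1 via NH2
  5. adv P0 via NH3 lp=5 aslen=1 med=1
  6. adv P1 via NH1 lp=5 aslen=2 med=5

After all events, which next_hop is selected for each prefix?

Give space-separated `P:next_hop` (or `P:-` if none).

Op 1: best P0=- P1=NH2 P2=-
Op 2: best P0=NH0 P1=NH2 P2=-
Op 3: best P0=- P1=NH2 P2=-
Op 4: best P0=- P1=- P2=-
Op 5: best P0=NH3 P1=- P2=-
Op 6: best P0=NH3 P1=NH1 P2=-

Answer: P0:NH3 P1:NH1 P2:-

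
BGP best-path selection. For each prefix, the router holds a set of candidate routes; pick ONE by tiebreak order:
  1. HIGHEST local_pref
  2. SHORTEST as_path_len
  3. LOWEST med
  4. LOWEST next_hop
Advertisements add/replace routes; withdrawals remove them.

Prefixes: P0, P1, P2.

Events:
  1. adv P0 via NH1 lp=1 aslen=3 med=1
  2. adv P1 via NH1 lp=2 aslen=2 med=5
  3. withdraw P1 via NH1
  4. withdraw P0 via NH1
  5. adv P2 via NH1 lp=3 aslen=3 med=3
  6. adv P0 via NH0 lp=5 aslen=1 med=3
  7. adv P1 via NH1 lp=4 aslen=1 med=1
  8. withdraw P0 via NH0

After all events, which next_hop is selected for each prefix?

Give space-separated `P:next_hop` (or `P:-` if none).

Answer: P0:- P1:NH1 P2:NH1

Derivation:
Op 1: best P0=NH1 P1=- P2=-
Op 2: best P0=NH1 P1=NH1 P2=-
Op 3: best P0=NH1 P1=- P2=-
Op 4: best P0=- P1=- P2=-
Op 5: best P0=- P1=- P2=NH1
Op 6: best P0=NH0 P1=- P2=NH1
Op 7: best P0=NH0 P1=NH1 P2=NH1
Op 8: best P0=- P1=NH1 P2=NH1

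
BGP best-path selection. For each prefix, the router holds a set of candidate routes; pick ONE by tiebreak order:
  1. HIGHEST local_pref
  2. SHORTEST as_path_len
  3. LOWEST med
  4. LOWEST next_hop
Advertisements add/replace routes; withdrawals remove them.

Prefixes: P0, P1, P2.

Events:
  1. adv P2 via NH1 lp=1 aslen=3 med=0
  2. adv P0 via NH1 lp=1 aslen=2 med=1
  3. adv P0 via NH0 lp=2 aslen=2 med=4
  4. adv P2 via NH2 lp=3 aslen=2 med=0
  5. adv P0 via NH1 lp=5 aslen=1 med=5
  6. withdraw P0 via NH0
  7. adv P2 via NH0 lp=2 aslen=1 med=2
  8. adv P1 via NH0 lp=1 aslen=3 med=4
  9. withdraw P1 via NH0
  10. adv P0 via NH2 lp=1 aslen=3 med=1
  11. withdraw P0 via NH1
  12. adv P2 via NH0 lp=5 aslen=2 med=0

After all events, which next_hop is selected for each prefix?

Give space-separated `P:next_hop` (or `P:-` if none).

Op 1: best P0=- P1=- P2=NH1
Op 2: best P0=NH1 P1=- P2=NH1
Op 3: best P0=NH0 P1=- P2=NH1
Op 4: best P0=NH0 P1=- P2=NH2
Op 5: best P0=NH1 P1=- P2=NH2
Op 6: best P0=NH1 P1=- P2=NH2
Op 7: best P0=NH1 P1=- P2=NH2
Op 8: best P0=NH1 P1=NH0 P2=NH2
Op 9: best P0=NH1 P1=- P2=NH2
Op 10: best P0=NH1 P1=- P2=NH2
Op 11: best P0=NH2 P1=- P2=NH2
Op 12: best P0=NH2 P1=- P2=NH0

Answer: P0:NH2 P1:- P2:NH0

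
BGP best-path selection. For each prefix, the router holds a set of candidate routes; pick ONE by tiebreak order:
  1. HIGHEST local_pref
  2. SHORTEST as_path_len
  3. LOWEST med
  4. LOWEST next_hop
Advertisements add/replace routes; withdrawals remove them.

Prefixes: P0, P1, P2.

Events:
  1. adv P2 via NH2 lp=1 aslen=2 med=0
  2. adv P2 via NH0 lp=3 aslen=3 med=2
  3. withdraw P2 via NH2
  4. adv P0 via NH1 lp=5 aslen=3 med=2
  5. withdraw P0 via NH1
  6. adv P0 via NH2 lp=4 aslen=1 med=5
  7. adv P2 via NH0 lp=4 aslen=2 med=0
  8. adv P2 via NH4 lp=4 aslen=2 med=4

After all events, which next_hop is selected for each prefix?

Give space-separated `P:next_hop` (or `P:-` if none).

Answer: P0:NH2 P1:- P2:NH0

Derivation:
Op 1: best P0=- P1=- P2=NH2
Op 2: best P0=- P1=- P2=NH0
Op 3: best P0=- P1=- P2=NH0
Op 4: best P0=NH1 P1=- P2=NH0
Op 5: best P0=- P1=- P2=NH0
Op 6: best P0=NH2 P1=- P2=NH0
Op 7: best P0=NH2 P1=- P2=NH0
Op 8: best P0=NH2 P1=- P2=NH0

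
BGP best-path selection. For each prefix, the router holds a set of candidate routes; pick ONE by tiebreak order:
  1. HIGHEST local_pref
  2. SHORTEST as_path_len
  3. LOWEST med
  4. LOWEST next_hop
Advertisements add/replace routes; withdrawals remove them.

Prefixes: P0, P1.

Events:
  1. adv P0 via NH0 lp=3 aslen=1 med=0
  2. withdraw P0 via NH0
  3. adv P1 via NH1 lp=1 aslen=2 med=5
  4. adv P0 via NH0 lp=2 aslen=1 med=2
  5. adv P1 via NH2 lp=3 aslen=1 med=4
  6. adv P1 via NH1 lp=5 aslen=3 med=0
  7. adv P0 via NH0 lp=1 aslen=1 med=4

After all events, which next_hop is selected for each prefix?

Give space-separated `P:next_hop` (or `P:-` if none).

Op 1: best P0=NH0 P1=-
Op 2: best P0=- P1=-
Op 3: best P0=- P1=NH1
Op 4: best P0=NH0 P1=NH1
Op 5: best P0=NH0 P1=NH2
Op 6: best P0=NH0 P1=NH1
Op 7: best P0=NH0 P1=NH1

Answer: P0:NH0 P1:NH1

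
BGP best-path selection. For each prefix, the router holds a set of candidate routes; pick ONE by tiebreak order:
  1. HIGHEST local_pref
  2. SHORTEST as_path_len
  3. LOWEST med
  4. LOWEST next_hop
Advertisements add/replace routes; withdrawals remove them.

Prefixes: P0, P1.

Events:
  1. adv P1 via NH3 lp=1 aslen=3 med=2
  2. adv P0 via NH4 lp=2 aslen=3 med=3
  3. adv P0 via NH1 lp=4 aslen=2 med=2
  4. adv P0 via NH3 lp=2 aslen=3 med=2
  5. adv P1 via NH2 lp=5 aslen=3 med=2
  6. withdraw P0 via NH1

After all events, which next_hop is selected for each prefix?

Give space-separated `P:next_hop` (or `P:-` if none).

Answer: P0:NH3 P1:NH2

Derivation:
Op 1: best P0=- P1=NH3
Op 2: best P0=NH4 P1=NH3
Op 3: best P0=NH1 P1=NH3
Op 4: best P0=NH1 P1=NH3
Op 5: best P0=NH1 P1=NH2
Op 6: best P0=NH3 P1=NH2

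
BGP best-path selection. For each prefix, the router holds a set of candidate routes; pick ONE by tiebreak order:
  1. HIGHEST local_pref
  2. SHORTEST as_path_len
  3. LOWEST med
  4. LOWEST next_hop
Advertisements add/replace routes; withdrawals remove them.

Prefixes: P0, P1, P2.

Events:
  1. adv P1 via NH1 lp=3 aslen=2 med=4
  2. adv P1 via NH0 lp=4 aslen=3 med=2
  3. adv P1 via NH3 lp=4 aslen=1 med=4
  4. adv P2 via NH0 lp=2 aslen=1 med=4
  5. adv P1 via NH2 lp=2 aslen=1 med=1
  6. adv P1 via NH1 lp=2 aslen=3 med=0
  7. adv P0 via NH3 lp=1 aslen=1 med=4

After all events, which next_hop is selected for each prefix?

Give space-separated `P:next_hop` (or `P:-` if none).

Answer: P0:NH3 P1:NH3 P2:NH0

Derivation:
Op 1: best P0=- P1=NH1 P2=-
Op 2: best P0=- P1=NH0 P2=-
Op 3: best P0=- P1=NH3 P2=-
Op 4: best P0=- P1=NH3 P2=NH0
Op 5: best P0=- P1=NH3 P2=NH0
Op 6: best P0=- P1=NH3 P2=NH0
Op 7: best P0=NH3 P1=NH3 P2=NH0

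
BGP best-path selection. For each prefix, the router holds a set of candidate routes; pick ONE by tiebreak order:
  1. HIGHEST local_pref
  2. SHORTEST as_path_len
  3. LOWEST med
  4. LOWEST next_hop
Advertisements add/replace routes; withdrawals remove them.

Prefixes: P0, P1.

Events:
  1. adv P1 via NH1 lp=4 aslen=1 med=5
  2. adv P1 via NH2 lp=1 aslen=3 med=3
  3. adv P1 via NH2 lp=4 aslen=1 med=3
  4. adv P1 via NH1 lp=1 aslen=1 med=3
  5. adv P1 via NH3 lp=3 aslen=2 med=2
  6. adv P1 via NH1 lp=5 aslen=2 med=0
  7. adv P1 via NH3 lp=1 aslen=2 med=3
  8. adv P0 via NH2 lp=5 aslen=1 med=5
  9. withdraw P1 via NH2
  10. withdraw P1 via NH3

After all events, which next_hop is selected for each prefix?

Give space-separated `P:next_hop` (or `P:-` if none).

Op 1: best P0=- P1=NH1
Op 2: best P0=- P1=NH1
Op 3: best P0=- P1=NH2
Op 4: best P0=- P1=NH2
Op 5: best P0=- P1=NH2
Op 6: best P0=- P1=NH1
Op 7: best P0=- P1=NH1
Op 8: best P0=NH2 P1=NH1
Op 9: best P0=NH2 P1=NH1
Op 10: best P0=NH2 P1=NH1

Answer: P0:NH2 P1:NH1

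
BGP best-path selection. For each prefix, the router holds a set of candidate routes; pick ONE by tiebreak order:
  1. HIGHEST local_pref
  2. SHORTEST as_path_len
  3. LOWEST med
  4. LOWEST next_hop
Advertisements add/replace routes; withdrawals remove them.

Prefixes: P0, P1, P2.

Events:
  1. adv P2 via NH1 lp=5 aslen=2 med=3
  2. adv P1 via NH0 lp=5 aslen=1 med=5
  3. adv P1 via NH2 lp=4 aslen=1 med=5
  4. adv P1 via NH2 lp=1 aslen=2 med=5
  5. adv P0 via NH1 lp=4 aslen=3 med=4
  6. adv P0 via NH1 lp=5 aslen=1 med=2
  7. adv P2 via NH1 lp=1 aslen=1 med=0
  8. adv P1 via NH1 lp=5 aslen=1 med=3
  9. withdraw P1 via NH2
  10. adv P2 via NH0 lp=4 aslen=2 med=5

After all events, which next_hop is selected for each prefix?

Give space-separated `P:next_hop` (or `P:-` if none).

Answer: P0:NH1 P1:NH1 P2:NH0

Derivation:
Op 1: best P0=- P1=- P2=NH1
Op 2: best P0=- P1=NH0 P2=NH1
Op 3: best P0=- P1=NH0 P2=NH1
Op 4: best P0=- P1=NH0 P2=NH1
Op 5: best P0=NH1 P1=NH0 P2=NH1
Op 6: best P0=NH1 P1=NH0 P2=NH1
Op 7: best P0=NH1 P1=NH0 P2=NH1
Op 8: best P0=NH1 P1=NH1 P2=NH1
Op 9: best P0=NH1 P1=NH1 P2=NH1
Op 10: best P0=NH1 P1=NH1 P2=NH0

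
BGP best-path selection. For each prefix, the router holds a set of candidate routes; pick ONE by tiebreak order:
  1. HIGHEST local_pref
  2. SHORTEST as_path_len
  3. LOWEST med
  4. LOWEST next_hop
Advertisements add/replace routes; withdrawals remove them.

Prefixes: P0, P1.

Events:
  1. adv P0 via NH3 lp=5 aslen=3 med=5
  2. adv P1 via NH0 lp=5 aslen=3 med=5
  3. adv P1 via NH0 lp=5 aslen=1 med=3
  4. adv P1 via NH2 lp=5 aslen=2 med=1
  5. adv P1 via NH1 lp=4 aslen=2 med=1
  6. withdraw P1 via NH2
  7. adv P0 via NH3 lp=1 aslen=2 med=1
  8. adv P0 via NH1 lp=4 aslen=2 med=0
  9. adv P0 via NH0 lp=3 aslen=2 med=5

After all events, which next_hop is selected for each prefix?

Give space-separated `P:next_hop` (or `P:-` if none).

Op 1: best P0=NH3 P1=-
Op 2: best P0=NH3 P1=NH0
Op 3: best P0=NH3 P1=NH0
Op 4: best P0=NH3 P1=NH0
Op 5: best P0=NH3 P1=NH0
Op 6: best P0=NH3 P1=NH0
Op 7: best P0=NH3 P1=NH0
Op 8: best P0=NH1 P1=NH0
Op 9: best P0=NH1 P1=NH0

Answer: P0:NH1 P1:NH0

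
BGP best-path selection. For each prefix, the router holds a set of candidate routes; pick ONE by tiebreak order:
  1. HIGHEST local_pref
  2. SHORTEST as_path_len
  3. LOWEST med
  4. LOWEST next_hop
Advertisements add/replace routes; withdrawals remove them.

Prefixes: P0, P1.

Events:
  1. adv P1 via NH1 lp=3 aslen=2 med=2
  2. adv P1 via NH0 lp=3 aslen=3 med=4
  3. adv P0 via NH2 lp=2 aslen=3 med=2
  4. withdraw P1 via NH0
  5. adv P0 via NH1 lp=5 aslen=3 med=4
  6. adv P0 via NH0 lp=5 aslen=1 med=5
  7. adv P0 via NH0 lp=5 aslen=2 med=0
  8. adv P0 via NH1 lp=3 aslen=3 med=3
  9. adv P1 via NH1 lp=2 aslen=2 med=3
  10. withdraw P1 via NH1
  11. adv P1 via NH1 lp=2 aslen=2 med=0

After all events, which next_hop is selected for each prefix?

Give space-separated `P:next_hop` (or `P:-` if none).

Op 1: best P0=- P1=NH1
Op 2: best P0=- P1=NH1
Op 3: best P0=NH2 P1=NH1
Op 4: best P0=NH2 P1=NH1
Op 5: best P0=NH1 P1=NH1
Op 6: best P0=NH0 P1=NH1
Op 7: best P0=NH0 P1=NH1
Op 8: best P0=NH0 P1=NH1
Op 9: best P0=NH0 P1=NH1
Op 10: best P0=NH0 P1=-
Op 11: best P0=NH0 P1=NH1

Answer: P0:NH0 P1:NH1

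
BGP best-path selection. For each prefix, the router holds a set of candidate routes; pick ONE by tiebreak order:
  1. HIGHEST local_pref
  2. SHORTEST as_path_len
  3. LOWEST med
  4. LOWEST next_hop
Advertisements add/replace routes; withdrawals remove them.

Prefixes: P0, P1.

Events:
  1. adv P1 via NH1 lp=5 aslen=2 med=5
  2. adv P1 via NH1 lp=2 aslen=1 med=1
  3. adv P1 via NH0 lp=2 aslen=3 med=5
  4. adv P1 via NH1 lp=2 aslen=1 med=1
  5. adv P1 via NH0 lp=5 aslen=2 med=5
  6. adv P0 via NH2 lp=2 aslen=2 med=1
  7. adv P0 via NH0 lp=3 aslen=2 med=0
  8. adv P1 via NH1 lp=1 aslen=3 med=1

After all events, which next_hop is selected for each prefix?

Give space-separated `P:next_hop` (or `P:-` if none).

Op 1: best P0=- P1=NH1
Op 2: best P0=- P1=NH1
Op 3: best P0=- P1=NH1
Op 4: best P0=- P1=NH1
Op 5: best P0=- P1=NH0
Op 6: best P0=NH2 P1=NH0
Op 7: best P0=NH0 P1=NH0
Op 8: best P0=NH0 P1=NH0

Answer: P0:NH0 P1:NH0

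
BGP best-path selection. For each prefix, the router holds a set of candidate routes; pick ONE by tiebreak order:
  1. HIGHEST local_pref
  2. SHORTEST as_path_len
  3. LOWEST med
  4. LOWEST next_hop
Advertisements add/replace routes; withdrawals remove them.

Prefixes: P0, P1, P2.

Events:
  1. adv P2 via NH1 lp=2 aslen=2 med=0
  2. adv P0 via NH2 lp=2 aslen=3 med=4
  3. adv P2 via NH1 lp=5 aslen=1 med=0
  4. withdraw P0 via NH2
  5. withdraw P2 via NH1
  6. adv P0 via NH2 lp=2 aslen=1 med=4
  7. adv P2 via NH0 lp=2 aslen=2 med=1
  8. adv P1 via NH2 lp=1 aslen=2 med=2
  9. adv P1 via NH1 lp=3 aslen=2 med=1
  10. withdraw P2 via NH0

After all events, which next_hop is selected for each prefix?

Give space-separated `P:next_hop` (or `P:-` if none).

Answer: P0:NH2 P1:NH1 P2:-

Derivation:
Op 1: best P0=- P1=- P2=NH1
Op 2: best P0=NH2 P1=- P2=NH1
Op 3: best P0=NH2 P1=- P2=NH1
Op 4: best P0=- P1=- P2=NH1
Op 5: best P0=- P1=- P2=-
Op 6: best P0=NH2 P1=- P2=-
Op 7: best P0=NH2 P1=- P2=NH0
Op 8: best P0=NH2 P1=NH2 P2=NH0
Op 9: best P0=NH2 P1=NH1 P2=NH0
Op 10: best P0=NH2 P1=NH1 P2=-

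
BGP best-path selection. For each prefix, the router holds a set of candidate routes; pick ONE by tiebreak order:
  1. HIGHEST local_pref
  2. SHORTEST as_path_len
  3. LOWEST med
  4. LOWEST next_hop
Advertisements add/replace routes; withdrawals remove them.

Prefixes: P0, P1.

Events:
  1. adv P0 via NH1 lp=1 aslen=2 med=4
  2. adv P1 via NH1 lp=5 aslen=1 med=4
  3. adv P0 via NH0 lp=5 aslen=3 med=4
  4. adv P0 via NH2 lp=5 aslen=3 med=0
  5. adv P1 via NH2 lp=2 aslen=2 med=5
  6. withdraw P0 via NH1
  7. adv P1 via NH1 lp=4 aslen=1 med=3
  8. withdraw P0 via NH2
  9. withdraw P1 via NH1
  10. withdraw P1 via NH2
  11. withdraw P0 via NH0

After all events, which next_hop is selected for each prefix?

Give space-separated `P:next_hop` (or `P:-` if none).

Op 1: best P0=NH1 P1=-
Op 2: best P0=NH1 P1=NH1
Op 3: best P0=NH0 P1=NH1
Op 4: best P0=NH2 P1=NH1
Op 5: best P0=NH2 P1=NH1
Op 6: best P0=NH2 P1=NH1
Op 7: best P0=NH2 P1=NH1
Op 8: best P0=NH0 P1=NH1
Op 9: best P0=NH0 P1=NH2
Op 10: best P0=NH0 P1=-
Op 11: best P0=- P1=-

Answer: P0:- P1:-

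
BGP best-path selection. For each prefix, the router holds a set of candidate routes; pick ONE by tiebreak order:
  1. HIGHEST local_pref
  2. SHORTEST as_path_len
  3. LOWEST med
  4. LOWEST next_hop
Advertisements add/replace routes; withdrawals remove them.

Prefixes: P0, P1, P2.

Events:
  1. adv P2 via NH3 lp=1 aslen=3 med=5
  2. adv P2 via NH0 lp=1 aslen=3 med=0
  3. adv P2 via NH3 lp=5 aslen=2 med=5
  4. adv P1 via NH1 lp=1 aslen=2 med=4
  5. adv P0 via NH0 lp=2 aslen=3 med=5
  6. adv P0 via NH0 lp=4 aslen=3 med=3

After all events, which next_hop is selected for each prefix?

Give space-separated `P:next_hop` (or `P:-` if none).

Answer: P0:NH0 P1:NH1 P2:NH3

Derivation:
Op 1: best P0=- P1=- P2=NH3
Op 2: best P0=- P1=- P2=NH0
Op 3: best P0=- P1=- P2=NH3
Op 4: best P0=- P1=NH1 P2=NH3
Op 5: best P0=NH0 P1=NH1 P2=NH3
Op 6: best P0=NH0 P1=NH1 P2=NH3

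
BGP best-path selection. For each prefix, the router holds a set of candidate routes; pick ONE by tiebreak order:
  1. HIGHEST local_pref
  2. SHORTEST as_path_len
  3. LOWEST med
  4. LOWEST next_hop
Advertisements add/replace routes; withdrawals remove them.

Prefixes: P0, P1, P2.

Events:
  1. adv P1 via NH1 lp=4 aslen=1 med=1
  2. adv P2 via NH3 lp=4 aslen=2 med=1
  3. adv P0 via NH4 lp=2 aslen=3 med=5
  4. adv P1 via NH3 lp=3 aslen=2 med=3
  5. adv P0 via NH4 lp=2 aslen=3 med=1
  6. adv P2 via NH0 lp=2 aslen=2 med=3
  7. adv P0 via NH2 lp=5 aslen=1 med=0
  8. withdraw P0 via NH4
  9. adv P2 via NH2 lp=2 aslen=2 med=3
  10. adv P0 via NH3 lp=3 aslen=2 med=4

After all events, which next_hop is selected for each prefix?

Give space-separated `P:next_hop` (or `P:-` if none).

Answer: P0:NH2 P1:NH1 P2:NH3

Derivation:
Op 1: best P0=- P1=NH1 P2=-
Op 2: best P0=- P1=NH1 P2=NH3
Op 3: best P0=NH4 P1=NH1 P2=NH3
Op 4: best P0=NH4 P1=NH1 P2=NH3
Op 5: best P0=NH4 P1=NH1 P2=NH3
Op 6: best P0=NH4 P1=NH1 P2=NH3
Op 7: best P0=NH2 P1=NH1 P2=NH3
Op 8: best P0=NH2 P1=NH1 P2=NH3
Op 9: best P0=NH2 P1=NH1 P2=NH3
Op 10: best P0=NH2 P1=NH1 P2=NH3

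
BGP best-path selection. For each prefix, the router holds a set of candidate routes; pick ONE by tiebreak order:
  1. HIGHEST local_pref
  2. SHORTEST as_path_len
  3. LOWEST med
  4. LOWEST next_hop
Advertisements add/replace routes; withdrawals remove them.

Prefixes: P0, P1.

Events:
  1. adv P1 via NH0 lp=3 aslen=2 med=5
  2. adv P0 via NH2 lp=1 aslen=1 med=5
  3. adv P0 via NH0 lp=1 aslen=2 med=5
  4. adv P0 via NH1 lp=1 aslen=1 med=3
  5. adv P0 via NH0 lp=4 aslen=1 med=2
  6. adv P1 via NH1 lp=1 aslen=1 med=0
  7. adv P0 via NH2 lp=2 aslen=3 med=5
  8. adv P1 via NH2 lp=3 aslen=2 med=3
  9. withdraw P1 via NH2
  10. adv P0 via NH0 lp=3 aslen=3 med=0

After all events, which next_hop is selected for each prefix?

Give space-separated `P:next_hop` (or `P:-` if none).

Op 1: best P0=- P1=NH0
Op 2: best P0=NH2 P1=NH0
Op 3: best P0=NH2 P1=NH0
Op 4: best P0=NH1 P1=NH0
Op 5: best P0=NH0 P1=NH0
Op 6: best P0=NH0 P1=NH0
Op 7: best P0=NH0 P1=NH0
Op 8: best P0=NH0 P1=NH2
Op 9: best P0=NH0 P1=NH0
Op 10: best P0=NH0 P1=NH0

Answer: P0:NH0 P1:NH0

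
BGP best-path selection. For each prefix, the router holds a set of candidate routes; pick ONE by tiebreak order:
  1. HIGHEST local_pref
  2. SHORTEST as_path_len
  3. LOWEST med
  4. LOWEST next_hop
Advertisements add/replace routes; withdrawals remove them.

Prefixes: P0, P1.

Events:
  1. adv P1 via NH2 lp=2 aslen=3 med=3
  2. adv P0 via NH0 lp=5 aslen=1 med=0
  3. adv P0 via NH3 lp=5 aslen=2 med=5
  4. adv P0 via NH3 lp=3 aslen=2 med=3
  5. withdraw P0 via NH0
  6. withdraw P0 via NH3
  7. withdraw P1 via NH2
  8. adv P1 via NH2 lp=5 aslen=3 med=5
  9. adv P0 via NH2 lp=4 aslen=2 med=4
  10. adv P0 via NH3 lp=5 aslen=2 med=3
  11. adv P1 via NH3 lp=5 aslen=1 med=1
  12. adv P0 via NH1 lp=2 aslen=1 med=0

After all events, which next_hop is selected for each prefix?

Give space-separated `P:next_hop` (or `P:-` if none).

Op 1: best P0=- P1=NH2
Op 2: best P0=NH0 P1=NH2
Op 3: best P0=NH0 P1=NH2
Op 4: best P0=NH0 P1=NH2
Op 5: best P0=NH3 P1=NH2
Op 6: best P0=- P1=NH2
Op 7: best P0=- P1=-
Op 8: best P0=- P1=NH2
Op 9: best P0=NH2 P1=NH2
Op 10: best P0=NH3 P1=NH2
Op 11: best P0=NH3 P1=NH3
Op 12: best P0=NH3 P1=NH3

Answer: P0:NH3 P1:NH3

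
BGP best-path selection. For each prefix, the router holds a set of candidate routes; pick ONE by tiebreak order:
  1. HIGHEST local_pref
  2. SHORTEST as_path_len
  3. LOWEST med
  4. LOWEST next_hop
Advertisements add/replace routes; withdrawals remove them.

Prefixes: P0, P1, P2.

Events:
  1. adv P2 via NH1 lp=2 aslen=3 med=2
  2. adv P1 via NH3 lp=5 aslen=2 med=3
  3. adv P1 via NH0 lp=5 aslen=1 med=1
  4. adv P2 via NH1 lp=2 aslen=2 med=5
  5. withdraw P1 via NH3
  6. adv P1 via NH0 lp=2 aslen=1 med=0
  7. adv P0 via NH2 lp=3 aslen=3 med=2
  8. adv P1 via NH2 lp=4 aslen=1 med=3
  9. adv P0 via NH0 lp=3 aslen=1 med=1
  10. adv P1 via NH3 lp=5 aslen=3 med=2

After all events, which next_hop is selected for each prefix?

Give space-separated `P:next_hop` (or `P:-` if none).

Answer: P0:NH0 P1:NH3 P2:NH1

Derivation:
Op 1: best P0=- P1=- P2=NH1
Op 2: best P0=- P1=NH3 P2=NH1
Op 3: best P0=- P1=NH0 P2=NH1
Op 4: best P0=- P1=NH0 P2=NH1
Op 5: best P0=- P1=NH0 P2=NH1
Op 6: best P0=- P1=NH0 P2=NH1
Op 7: best P0=NH2 P1=NH0 P2=NH1
Op 8: best P0=NH2 P1=NH2 P2=NH1
Op 9: best P0=NH0 P1=NH2 P2=NH1
Op 10: best P0=NH0 P1=NH3 P2=NH1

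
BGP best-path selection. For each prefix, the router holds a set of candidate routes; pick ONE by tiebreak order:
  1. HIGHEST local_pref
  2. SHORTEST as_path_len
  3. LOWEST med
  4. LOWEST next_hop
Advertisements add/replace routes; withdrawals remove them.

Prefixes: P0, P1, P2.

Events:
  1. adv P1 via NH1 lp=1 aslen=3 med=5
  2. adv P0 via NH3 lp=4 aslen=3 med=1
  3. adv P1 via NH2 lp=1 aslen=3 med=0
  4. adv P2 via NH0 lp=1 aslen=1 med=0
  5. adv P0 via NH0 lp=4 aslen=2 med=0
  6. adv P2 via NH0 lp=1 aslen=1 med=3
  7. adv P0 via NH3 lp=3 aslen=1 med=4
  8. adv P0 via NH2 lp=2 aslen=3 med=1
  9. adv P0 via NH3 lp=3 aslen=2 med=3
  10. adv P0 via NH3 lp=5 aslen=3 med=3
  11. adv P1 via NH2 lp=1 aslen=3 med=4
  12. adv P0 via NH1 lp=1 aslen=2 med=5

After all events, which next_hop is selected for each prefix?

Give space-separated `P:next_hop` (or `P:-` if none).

Op 1: best P0=- P1=NH1 P2=-
Op 2: best P0=NH3 P1=NH1 P2=-
Op 3: best P0=NH3 P1=NH2 P2=-
Op 4: best P0=NH3 P1=NH2 P2=NH0
Op 5: best P0=NH0 P1=NH2 P2=NH0
Op 6: best P0=NH0 P1=NH2 P2=NH0
Op 7: best P0=NH0 P1=NH2 P2=NH0
Op 8: best P0=NH0 P1=NH2 P2=NH0
Op 9: best P0=NH0 P1=NH2 P2=NH0
Op 10: best P0=NH3 P1=NH2 P2=NH0
Op 11: best P0=NH3 P1=NH2 P2=NH0
Op 12: best P0=NH3 P1=NH2 P2=NH0

Answer: P0:NH3 P1:NH2 P2:NH0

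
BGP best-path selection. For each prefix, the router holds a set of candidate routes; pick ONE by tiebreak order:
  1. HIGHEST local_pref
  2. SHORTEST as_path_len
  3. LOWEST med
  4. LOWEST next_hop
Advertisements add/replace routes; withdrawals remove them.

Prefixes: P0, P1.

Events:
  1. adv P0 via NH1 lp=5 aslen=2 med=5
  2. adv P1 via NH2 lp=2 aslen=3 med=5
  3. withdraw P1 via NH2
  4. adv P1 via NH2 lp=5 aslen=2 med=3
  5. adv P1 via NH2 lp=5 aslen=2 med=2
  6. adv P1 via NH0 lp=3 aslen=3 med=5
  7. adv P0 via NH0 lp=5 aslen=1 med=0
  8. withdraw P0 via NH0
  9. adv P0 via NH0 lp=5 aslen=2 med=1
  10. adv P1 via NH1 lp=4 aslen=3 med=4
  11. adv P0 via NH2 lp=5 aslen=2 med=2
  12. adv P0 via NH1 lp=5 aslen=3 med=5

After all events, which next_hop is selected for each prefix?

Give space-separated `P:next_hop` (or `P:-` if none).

Op 1: best P0=NH1 P1=-
Op 2: best P0=NH1 P1=NH2
Op 3: best P0=NH1 P1=-
Op 4: best P0=NH1 P1=NH2
Op 5: best P0=NH1 P1=NH2
Op 6: best P0=NH1 P1=NH2
Op 7: best P0=NH0 P1=NH2
Op 8: best P0=NH1 P1=NH2
Op 9: best P0=NH0 P1=NH2
Op 10: best P0=NH0 P1=NH2
Op 11: best P0=NH0 P1=NH2
Op 12: best P0=NH0 P1=NH2

Answer: P0:NH0 P1:NH2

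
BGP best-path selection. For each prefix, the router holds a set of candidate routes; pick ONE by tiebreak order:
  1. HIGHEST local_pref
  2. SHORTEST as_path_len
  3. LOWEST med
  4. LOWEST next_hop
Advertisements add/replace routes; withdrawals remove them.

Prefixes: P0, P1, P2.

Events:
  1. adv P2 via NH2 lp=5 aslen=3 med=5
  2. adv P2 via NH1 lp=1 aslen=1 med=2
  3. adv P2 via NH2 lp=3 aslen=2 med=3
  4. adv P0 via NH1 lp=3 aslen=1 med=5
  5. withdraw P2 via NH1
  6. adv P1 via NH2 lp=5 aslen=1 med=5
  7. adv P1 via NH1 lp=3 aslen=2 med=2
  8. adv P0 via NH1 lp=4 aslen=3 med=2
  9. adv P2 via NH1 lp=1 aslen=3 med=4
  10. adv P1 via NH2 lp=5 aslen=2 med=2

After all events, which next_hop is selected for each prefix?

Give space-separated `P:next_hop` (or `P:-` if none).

Answer: P0:NH1 P1:NH2 P2:NH2

Derivation:
Op 1: best P0=- P1=- P2=NH2
Op 2: best P0=- P1=- P2=NH2
Op 3: best P0=- P1=- P2=NH2
Op 4: best P0=NH1 P1=- P2=NH2
Op 5: best P0=NH1 P1=- P2=NH2
Op 6: best P0=NH1 P1=NH2 P2=NH2
Op 7: best P0=NH1 P1=NH2 P2=NH2
Op 8: best P0=NH1 P1=NH2 P2=NH2
Op 9: best P0=NH1 P1=NH2 P2=NH2
Op 10: best P0=NH1 P1=NH2 P2=NH2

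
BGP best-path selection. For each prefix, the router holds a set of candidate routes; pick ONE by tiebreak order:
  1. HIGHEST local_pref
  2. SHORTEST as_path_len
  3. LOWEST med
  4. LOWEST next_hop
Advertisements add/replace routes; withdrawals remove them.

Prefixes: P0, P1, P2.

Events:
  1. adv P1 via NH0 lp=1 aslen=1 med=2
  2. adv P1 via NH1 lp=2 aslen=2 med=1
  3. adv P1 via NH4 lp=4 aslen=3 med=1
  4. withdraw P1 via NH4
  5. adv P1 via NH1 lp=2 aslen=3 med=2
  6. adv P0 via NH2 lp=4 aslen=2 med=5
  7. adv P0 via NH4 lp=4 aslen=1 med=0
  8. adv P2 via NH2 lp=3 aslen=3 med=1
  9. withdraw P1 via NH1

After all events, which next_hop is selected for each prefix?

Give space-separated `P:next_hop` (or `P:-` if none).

Answer: P0:NH4 P1:NH0 P2:NH2

Derivation:
Op 1: best P0=- P1=NH0 P2=-
Op 2: best P0=- P1=NH1 P2=-
Op 3: best P0=- P1=NH4 P2=-
Op 4: best P0=- P1=NH1 P2=-
Op 5: best P0=- P1=NH1 P2=-
Op 6: best P0=NH2 P1=NH1 P2=-
Op 7: best P0=NH4 P1=NH1 P2=-
Op 8: best P0=NH4 P1=NH1 P2=NH2
Op 9: best P0=NH4 P1=NH0 P2=NH2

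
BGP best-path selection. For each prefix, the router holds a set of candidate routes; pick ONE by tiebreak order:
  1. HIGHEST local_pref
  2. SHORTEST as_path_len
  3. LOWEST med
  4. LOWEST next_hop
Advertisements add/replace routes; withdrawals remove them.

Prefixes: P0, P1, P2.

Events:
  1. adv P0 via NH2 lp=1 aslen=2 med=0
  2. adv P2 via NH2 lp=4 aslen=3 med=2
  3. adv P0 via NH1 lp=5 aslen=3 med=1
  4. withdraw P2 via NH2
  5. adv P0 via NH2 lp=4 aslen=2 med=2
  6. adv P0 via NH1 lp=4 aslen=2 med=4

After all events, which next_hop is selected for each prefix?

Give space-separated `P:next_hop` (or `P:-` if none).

Answer: P0:NH2 P1:- P2:-

Derivation:
Op 1: best P0=NH2 P1=- P2=-
Op 2: best P0=NH2 P1=- P2=NH2
Op 3: best P0=NH1 P1=- P2=NH2
Op 4: best P0=NH1 P1=- P2=-
Op 5: best P0=NH1 P1=- P2=-
Op 6: best P0=NH2 P1=- P2=-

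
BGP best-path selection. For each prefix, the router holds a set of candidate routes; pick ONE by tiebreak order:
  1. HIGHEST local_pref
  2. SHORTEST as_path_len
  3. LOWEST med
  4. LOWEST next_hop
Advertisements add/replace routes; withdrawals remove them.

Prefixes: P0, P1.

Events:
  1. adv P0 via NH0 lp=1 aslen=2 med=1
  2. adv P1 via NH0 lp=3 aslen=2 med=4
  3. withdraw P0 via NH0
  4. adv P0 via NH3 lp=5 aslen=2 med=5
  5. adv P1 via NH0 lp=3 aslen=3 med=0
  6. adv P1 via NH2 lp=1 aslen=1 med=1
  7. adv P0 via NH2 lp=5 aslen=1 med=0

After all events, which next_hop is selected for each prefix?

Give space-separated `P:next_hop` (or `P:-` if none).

Answer: P0:NH2 P1:NH0

Derivation:
Op 1: best P0=NH0 P1=-
Op 2: best P0=NH0 P1=NH0
Op 3: best P0=- P1=NH0
Op 4: best P0=NH3 P1=NH0
Op 5: best P0=NH3 P1=NH0
Op 6: best P0=NH3 P1=NH0
Op 7: best P0=NH2 P1=NH0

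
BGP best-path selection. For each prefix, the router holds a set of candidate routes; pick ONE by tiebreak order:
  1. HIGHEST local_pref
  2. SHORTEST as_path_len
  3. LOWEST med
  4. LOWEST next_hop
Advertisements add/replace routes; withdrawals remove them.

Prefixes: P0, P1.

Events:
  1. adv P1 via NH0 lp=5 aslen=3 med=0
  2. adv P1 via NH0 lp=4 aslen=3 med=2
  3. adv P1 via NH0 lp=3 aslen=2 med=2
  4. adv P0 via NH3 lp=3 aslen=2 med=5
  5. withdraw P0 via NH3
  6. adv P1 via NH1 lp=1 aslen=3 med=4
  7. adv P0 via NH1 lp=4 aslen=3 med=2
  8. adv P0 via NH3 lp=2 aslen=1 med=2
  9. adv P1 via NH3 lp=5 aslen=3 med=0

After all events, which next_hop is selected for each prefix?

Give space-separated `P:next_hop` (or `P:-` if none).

Answer: P0:NH1 P1:NH3

Derivation:
Op 1: best P0=- P1=NH0
Op 2: best P0=- P1=NH0
Op 3: best P0=- P1=NH0
Op 4: best P0=NH3 P1=NH0
Op 5: best P0=- P1=NH0
Op 6: best P0=- P1=NH0
Op 7: best P0=NH1 P1=NH0
Op 8: best P0=NH1 P1=NH0
Op 9: best P0=NH1 P1=NH3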